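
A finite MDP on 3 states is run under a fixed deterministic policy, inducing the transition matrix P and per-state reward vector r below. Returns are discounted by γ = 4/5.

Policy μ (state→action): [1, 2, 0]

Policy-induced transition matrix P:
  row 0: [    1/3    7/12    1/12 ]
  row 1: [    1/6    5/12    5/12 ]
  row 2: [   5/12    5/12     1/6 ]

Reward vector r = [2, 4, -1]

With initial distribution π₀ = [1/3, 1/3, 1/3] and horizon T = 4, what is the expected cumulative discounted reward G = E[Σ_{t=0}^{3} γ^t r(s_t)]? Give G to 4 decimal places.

G = 5.9663

t=0: π = [0.3333, 0.3333, 0.3333], E[r] = 1.6667, γ^t·E[r] = 1.666667, running G = 1.666667
t=1: π = [0.3056, 0.4722, 0.2222], E[r] = 2.2778, γ^t·E[r] = 1.822222, running G = 3.488889
t=2: π = [0.2731, 0.4676, 0.2593], E[r] = 2.1574, γ^t·E[r] = 1.380741, running G = 4.869630
t=3: π = [0.2770, 0.4622, 0.2608], E[r] = 2.1420, γ^t·E[r] = 1.096691, running G = 5.966321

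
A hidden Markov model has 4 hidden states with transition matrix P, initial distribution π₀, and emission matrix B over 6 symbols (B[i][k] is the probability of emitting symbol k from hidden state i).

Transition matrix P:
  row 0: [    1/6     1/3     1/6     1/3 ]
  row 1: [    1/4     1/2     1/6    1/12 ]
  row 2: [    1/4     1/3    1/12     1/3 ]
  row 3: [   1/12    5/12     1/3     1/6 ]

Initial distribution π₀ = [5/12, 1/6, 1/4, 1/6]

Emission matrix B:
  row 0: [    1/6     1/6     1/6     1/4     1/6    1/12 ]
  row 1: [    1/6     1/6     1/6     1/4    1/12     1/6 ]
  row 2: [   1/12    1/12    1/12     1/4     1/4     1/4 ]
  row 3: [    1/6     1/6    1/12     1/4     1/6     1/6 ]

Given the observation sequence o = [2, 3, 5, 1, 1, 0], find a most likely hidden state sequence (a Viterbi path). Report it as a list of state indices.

t=0: δ = [6.944e-02, 2.778e-02, 2.083e-02, 1.389e-02]  (obs o_0=2)
t=1: δ = [2.894e-03, 5.787e-03, 2.894e-03, 5.787e-03]  ψ = [0, 0, 0, 0]  (obs o_1=3)
t=2: δ = [1.206e-04, 4.823e-04, 4.823e-04, 1.608e-04]  ψ = [1, 1, 3, 0]  (obs o_2=5)
t=3: δ = [2.009e-05, 4.019e-05, 6.698e-06, 2.679e-05]  ψ = [1, 1, 1, 2]  (obs o_3=1)
t=4: δ = [1.674e-06, 3.349e-06, 7.442e-07, 1.116e-06]  ψ = [1, 1, 3, 0]  (obs o_4=1)
t=5: δ = [1.395e-07, 2.791e-07, 4.651e-08, 9.303e-08]  ψ = [1, 1, 1, 0]  (obs o_5=0)
backtrack: best end state = 1; path = [0, 1, 1, 1, 1, 1]

path = [0, 1, 1, 1, 1, 1]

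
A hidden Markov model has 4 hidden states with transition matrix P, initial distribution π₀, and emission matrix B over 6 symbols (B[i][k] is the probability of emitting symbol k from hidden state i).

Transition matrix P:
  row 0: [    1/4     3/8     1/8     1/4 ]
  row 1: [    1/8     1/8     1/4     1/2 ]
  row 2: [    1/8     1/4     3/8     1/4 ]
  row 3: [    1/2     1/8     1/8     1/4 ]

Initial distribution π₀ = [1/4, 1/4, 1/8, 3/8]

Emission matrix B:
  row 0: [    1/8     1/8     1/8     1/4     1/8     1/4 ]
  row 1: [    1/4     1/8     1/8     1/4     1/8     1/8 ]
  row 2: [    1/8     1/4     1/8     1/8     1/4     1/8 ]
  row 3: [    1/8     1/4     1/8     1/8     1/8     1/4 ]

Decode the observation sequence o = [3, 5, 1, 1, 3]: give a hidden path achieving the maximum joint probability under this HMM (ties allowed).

path = [3, 0, 1, 3, 0]

t=0: δ = [6.250e-02, 6.250e-02, 1.562e-02, 4.688e-02]  (obs o_0=3)
t=1: δ = [5.859e-03, 2.930e-03, 1.953e-03, 7.812e-03]  ψ = [3, 0, 1, 1]  (obs o_1=5)
t=2: δ = [4.883e-04, 2.747e-04, 2.441e-04, 4.883e-04]  ψ = [3, 0, 3, 3]  (obs o_2=1)
t=3: δ = [3.052e-05, 2.289e-05, 2.289e-05, 3.433e-05]  ψ = [3, 0, 2, 1]  (obs o_3=1)
t=4: δ = [4.292e-06, 2.861e-06, 1.073e-06, 1.431e-06]  ψ = [3, 0, 2, 1]  (obs o_4=3)
backtrack: best end state = 0; path = [3, 0, 1, 3, 0]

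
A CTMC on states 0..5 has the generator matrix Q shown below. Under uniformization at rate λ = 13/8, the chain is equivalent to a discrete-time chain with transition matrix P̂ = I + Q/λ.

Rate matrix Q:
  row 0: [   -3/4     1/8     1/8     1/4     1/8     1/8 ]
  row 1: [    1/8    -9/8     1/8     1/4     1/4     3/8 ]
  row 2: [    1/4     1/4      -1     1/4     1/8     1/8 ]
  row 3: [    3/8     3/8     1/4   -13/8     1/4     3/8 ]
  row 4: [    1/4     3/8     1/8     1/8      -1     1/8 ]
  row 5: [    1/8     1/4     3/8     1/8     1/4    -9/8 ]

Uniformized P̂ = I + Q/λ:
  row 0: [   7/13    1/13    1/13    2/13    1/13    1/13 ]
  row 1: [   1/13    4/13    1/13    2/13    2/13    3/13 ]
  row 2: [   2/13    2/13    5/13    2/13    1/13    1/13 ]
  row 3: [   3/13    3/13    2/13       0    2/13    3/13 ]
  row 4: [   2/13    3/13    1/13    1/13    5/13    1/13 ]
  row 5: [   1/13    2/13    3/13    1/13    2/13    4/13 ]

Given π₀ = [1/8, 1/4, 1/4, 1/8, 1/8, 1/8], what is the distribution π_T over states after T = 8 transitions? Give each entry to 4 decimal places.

π = [0.2206, 0.1867, 0.1591, 0.1119, 0.1621, 0.1597]

t=0: π = [0.1250, 0.2500, 0.2500, 0.1250, 0.1250, 0.1250]
t=1: π = [0.1827, 0.2019, 0.1827, 0.1154, 0.1538, 0.1635]
t=2: π = [0.2049, 0.1916, 0.1672, 0.1117, 0.1612, 0.1635]
t=3: π = [0.2139, 0.1886, 0.1621, 0.1117, 0.1624, 0.1613]
t=4: π = [0.2178, 0.1875, 0.1602, 0.1118, 0.1624, 0.1603]
t=5: π = [0.2195, 0.1870, 0.1595, 0.1118, 0.1622, 0.1600]
t=6: π = [0.2202, 0.1868, 0.1592, 0.1119, 0.1621, 0.1598]
t=7: π = [0.2205, 0.1867, 0.1591, 0.1119, 0.1621, 0.1598]
t=8: π = [0.2206, 0.1867, 0.1591, 0.1119, 0.1621, 0.1597]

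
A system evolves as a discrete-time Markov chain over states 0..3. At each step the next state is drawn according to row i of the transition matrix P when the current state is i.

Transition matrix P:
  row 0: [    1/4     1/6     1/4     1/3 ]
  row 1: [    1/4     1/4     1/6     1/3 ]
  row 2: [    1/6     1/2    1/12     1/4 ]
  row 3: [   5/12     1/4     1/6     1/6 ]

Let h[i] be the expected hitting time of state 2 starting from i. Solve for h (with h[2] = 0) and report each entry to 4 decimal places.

First-step conditioning: h[2] = 0; for i ≠ 2, h[i] = 1 + Σ_k P[i][k]·h[k].
  h[0] = 1 + 1/4·h[0] + 1/6·h[1] + 1/3·h[3]
  h[1] = 1 + 1/4·h[0] + 1/4·h[1] + 1/3·h[3]
  h[3] = 1 + 5/12·h[0] + 1/4·h[1] + 1/6·h[3]
Solving the 3×3 linear system over states ≠ 2 gives exactly h = [924/193, 1008/193, 0, 996/193] (h[2] = 0 is the target).

h = [4.7876, 5.2228, 0.0000, 5.1606]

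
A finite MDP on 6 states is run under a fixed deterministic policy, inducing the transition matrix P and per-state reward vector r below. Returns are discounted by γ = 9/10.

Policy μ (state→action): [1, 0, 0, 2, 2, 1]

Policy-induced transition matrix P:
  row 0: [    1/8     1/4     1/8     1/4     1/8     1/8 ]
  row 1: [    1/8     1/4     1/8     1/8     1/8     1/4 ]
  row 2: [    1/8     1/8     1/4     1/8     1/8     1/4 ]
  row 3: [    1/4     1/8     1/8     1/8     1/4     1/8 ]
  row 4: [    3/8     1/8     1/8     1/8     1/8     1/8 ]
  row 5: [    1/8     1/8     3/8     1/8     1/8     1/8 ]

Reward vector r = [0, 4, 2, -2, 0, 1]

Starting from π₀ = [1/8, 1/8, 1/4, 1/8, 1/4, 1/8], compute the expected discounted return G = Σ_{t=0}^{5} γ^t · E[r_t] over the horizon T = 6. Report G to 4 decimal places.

t=0: π = [0.1250, 0.1250, 0.2500, 0.1250, 0.2500, 0.1250], E[r] = 0.8750, γ^t·E[r] = 0.875000, running G = 0.875000
t=1: π = [0.2031, 0.1563, 0.1875, 0.1406, 0.1406, 0.1719], E[r] = 0.8906, γ^t·E[r] = 0.801563, running G = 1.676563
t=2: π = [0.1777, 0.1699, 0.1914, 0.1504, 0.1426, 0.1680], E[r] = 0.9297, γ^t·E[r] = 0.753047, running G = 2.429609
t=3: π = [0.1794, 0.1685, 0.1909, 0.1472, 0.1438, 0.1702], E[r] = 0.9314, γ^t·E[r] = 0.678988, running G = 3.108597
t=4: π = [0.1794, 0.1685, 0.1914, 0.1474, 0.1434, 0.1699], E[r] = 0.9318, γ^t·E[r] = 0.611370, running G = 3.719967
t=5: π = [0.1793, 0.1685, 0.1914, 0.1474, 0.1434, 0.1700], E[r] = 0.9319, γ^t·E[r] = 0.550266, running G = 4.270233

G = 4.2702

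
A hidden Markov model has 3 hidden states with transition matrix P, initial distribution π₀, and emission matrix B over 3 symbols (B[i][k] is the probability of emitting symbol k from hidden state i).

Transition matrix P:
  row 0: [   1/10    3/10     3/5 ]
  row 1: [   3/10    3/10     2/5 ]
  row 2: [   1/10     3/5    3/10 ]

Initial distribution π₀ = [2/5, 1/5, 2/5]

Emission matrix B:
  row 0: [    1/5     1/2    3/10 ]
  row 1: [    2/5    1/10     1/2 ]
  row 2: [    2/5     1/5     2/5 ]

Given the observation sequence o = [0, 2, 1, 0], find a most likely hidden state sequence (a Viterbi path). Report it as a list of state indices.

path = [2, 1, 0, 2]

t=0: δ = [8.000e-02, 8.000e-02, 1.600e-01]  (obs o_0=0)
t=1: δ = [7.200e-03, 4.800e-02, 1.920e-02]  ψ = [1, 2, 0]  (obs o_1=2)
t=2: δ = [7.200e-03, 1.440e-03, 3.840e-03]  ψ = [1, 1, 1]  (obs o_2=1)
t=3: δ = [1.440e-04, 9.216e-04, 1.728e-03]  ψ = [0, 2, 0]  (obs o_3=0)
backtrack: best end state = 2; path = [2, 1, 0, 2]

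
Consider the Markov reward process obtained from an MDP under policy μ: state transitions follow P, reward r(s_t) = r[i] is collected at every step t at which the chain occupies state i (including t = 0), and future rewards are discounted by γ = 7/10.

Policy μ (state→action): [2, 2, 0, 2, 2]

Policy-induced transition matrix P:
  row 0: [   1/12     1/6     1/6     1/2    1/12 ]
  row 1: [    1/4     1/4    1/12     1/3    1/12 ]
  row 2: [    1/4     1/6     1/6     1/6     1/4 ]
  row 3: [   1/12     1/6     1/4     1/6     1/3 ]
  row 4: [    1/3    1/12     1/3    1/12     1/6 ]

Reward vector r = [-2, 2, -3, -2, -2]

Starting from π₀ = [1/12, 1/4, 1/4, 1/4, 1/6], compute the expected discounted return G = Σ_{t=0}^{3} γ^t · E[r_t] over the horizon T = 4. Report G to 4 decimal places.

G = -3.5883

t=0: π = [0.0833, 0.2500, 0.2500, 0.2500, 0.1667], E[r] = -1.2500, γ^t·E[r] = -1.250000, running G = -1.250000
t=1: π = [0.2083, 0.1736, 0.1944, 0.2222, 0.2014], E[r] = -1.5000, γ^t·E[r] = -1.050000, running G = -2.300000
t=2: π = [0.1950, 0.1644, 0.2043, 0.2483, 0.1881], E[r] = -1.5469, γ^t·E[r] = -0.757969, running G = -3.057969
t=3: π = [0.1918, 0.1647, 0.2050, 0.2434, 0.1951], E[r] = -1.5462, γ^t·E[r] = -0.530363, running G = -3.588332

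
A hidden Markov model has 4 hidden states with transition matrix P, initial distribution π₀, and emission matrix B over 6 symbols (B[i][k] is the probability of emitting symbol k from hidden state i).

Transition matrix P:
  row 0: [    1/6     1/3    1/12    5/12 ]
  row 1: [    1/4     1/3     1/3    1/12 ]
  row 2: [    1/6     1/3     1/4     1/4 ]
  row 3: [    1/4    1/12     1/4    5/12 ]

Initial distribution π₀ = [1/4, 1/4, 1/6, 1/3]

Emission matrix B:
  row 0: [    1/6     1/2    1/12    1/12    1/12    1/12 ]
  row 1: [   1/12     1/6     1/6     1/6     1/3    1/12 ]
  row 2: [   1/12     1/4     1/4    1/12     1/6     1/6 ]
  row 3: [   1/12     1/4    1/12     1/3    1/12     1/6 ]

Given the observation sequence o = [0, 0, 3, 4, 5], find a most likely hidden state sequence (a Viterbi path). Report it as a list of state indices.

t=0: δ = [4.167e-02, 2.083e-02, 1.389e-02, 2.778e-02]  (obs o_0=0)
t=1: δ = [1.157e-03, 1.157e-03, 5.787e-04, 1.447e-03]  ψ = [0, 0, 1, 0]  (obs o_1=0)
t=2: δ = [3.014e-05, 6.430e-05, 3.215e-05, 2.009e-04]  ψ = [3, 0, 1, 3]  (obs o_2=3)
t=3: δ = [4.186e-06, 7.144e-06, 8.372e-06, 6.977e-06]  ψ = [3, 1, 3, 3]  (obs o_3=4)
t=4: δ = [1.488e-07, 2.326e-07, 3.969e-07, 4.845e-07]  ψ = [1, 2, 1, 3]  (obs o_4=5)
backtrack: best end state = 3; path = [0, 3, 3, 3, 3]

path = [0, 3, 3, 3, 3]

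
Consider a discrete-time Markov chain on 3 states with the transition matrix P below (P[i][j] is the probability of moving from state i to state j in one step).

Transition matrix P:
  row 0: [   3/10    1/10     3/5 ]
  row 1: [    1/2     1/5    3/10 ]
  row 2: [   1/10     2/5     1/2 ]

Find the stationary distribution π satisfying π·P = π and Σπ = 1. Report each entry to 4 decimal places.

Balance equations π_j = Σ_i π_i·P[i][j]:
  π_0 = 3/10·π_0 + 1/2·π_1 + 1/10·π_2
  π_1 = 1/10·π_0 + 1/5·π_1 + 2/5·π_2
  normalize: π_0 + π_1 + π_2 = 1
Solving the linear system gives exactly π = [7/27, 29/108, 17/36].

π = [0.2593, 0.2685, 0.4722]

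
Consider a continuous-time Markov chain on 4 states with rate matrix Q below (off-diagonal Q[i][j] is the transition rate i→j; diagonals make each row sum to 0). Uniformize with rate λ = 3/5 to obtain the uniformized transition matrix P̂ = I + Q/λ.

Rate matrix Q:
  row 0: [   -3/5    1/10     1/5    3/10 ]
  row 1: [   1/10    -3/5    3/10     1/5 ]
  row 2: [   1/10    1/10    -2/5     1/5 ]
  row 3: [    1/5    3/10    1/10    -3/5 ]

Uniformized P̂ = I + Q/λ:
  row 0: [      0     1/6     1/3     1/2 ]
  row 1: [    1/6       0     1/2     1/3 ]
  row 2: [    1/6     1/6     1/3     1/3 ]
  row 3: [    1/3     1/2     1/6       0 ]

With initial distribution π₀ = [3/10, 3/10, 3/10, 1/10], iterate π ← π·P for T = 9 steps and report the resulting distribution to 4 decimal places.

π = [0.1818, 0.2207, 0.3248, 0.2728]

t=0: π = [0.3000, 0.3000, 0.3000, 0.1000]
t=1: π = [0.1333, 0.1500, 0.3667, 0.3500]
t=2: π = [0.2028, 0.2583, 0.3000, 0.2389]
t=3: π = [0.1727, 0.2032, 0.3366, 0.2875]
t=4: π = [0.1858, 0.2286, 0.3193, 0.2663]
t=5: π = [0.1801, 0.2173, 0.3271, 0.2755]
t=6: π = [0.1826, 0.2223, 0.3236, 0.2715]
t=7: π = [0.1815, 0.2201, 0.3251, 0.2733]
t=8: π = [0.1820, 0.2211, 0.3245, 0.2725]
t=9: π = [0.1818, 0.2207, 0.3248, 0.2728]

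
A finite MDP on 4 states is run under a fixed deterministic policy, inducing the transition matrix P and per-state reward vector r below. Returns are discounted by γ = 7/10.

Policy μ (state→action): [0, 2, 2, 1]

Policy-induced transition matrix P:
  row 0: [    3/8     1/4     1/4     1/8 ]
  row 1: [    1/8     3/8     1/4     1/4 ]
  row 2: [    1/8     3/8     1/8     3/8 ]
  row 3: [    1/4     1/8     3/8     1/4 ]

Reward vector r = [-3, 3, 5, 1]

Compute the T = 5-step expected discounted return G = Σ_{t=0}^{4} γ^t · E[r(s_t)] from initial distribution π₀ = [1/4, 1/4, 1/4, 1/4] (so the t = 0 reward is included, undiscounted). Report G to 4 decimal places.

G = 4.5388

t=0: π = [0.2500, 0.2500, 0.2500, 0.2500], E[r] = 1.5000, γ^t·E[r] = 1.500000, running G = 1.500000
t=1: π = [0.2188, 0.2813, 0.2500, 0.2500], E[r] = 1.6875, γ^t·E[r] = 1.181250, running G = 2.681250
t=2: π = [0.2109, 0.2852, 0.2500, 0.2539], E[r] = 1.7266, γ^t·E[r] = 0.846016, running G = 3.527266
t=3: π = [0.2095, 0.2852, 0.2505, 0.2549], E[r] = 1.7344, γ^t·E[r] = 0.594891, running G = 4.122156
t=4: π = [0.2092, 0.2851, 0.2505, 0.2551], E[r] = 1.7355, γ^t·E[r] = 0.416687, running G = 4.538843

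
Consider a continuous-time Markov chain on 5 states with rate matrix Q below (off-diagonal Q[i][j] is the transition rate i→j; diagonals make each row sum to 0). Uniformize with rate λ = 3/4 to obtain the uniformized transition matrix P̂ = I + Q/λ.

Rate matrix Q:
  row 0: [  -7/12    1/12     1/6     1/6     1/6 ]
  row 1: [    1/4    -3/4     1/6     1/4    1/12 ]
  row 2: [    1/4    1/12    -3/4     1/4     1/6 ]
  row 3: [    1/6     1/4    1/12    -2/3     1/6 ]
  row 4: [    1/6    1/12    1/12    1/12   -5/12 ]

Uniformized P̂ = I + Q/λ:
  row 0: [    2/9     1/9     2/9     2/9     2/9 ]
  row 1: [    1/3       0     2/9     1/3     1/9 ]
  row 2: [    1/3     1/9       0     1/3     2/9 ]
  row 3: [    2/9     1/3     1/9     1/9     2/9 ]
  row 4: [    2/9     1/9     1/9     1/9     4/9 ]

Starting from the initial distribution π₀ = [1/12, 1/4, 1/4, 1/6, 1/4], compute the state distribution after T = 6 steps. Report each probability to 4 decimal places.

π = [0.2533, 0.1403, 0.1393, 0.2014, 0.2657]

t=0: π = [0.0833, 0.2500, 0.2500, 0.1667, 0.2500]
t=1: π = [0.2778, 0.1204, 0.1204, 0.2315, 0.2500]
t=2: π = [0.2490, 0.1492, 0.1420, 0.1955, 0.2644]
t=3: π = [0.2546, 0.1380, 0.1396, 0.2035, 0.2644]
t=4: π = [0.2531, 0.1410, 0.1392, 0.2011, 0.2656]
t=5: π = [0.2534, 0.1401, 0.1394, 0.2015, 0.2656]
t=6: π = [0.2533, 0.1403, 0.1393, 0.2014, 0.2657]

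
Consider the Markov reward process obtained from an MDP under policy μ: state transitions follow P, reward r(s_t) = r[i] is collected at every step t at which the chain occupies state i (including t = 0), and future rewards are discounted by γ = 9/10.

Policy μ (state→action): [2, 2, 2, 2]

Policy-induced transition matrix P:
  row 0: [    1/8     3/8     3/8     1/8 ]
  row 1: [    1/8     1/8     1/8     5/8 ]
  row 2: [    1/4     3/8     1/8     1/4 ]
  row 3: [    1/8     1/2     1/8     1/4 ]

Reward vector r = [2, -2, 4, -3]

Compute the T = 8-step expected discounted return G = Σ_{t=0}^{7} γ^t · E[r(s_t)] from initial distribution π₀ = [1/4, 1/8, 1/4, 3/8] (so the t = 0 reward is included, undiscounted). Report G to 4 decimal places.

t=0: π = [0.2500, 0.1250, 0.2500, 0.3750], E[r] = 0.1250, γ^t·E[r] = 0.125000, running G = 0.125000
t=1: π = [0.1563, 0.3906, 0.1875, 0.2656], E[r] = -0.5156, γ^t·E[r] = -0.464063, running G = -0.339063
t=2: π = [0.1484, 0.3105, 0.1641, 0.3770], E[r] = -0.7988, γ^t·E[r] = -0.647051, running G = -0.986113
t=3: π = [0.1455, 0.3445, 0.1621, 0.3479], E[r] = -0.7932, γ^t·E[r] = -0.578252, running G = -1.564365
t=4: π = [0.1453, 0.3324, 0.1614, 0.3610], E[r] = -0.8117, γ^t·E[r] = -0.532541, running G = -2.096906
t=5: π = [0.1452, 0.3370, 0.1613, 0.3565], E[r] = -0.8079, γ^t·E[r] = -0.477054, running G = -2.573960
t=6: π = [0.1452, 0.3353, 0.1613, 0.3582], E[r] = -0.8098, γ^t·E[r] = -0.430374, running G = -3.004334
t=7: π = [0.1452, 0.3360, 0.1613, 0.3576], E[r] = -0.8092, γ^t·E[r] = -0.387038, running G = -3.391372

G = -3.3914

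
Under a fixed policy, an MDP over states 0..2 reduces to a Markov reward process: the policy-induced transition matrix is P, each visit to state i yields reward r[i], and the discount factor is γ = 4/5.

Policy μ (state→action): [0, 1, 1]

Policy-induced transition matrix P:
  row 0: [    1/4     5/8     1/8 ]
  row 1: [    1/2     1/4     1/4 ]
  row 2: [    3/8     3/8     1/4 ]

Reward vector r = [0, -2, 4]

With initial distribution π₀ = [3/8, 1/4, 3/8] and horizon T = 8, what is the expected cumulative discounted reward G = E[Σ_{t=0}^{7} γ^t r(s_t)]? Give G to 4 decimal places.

t=0: π = [0.3750, 0.2500, 0.3750], E[r] = 1.0000, γ^t·E[r] = 1.000000, running G = 1.000000
t=1: π = [0.3594, 0.4375, 0.2031], E[r] = -0.0625, γ^t·E[r] = -0.050000, running G = 0.950000
t=2: π = [0.3848, 0.4102, 0.2051], E[r] = 0.0000, γ^t·E[r] = 0.000000, running G = 0.950000
t=3: π = [0.3782, 0.4199, 0.2019], E[r] = -0.0322, γ^t·E[r] = -0.016500, running G = 0.933500
t=4: π = [0.3802, 0.4171, 0.2027], E[r] = -0.0232, γ^t·E[r] = -0.009500, running G = 0.924000
t=5: π = [0.3796, 0.4179, 0.2025], E[r] = -0.0260, γ^t·E[r] = -0.008505, running G = 0.915495
t=6: π = [0.3798, 0.4177, 0.2025], E[r] = -0.0251, γ^t·E[r] = -0.006586, running G = 0.908909
t=7: π = [0.3797, 0.4177, 0.2025], E[r] = -0.0254, γ^t·E[r] = -0.005321, running G = 0.903588

G = 0.9036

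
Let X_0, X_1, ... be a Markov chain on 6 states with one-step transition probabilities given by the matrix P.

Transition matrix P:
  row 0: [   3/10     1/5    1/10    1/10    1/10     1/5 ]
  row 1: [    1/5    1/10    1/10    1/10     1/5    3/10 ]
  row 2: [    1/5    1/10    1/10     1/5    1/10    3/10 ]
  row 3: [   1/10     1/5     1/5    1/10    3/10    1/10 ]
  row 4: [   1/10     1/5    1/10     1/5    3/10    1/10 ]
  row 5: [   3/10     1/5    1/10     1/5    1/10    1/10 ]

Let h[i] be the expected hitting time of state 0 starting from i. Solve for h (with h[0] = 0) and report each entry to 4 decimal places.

First-step conditioning: h[0] = 0; for i ≠ 0, h[i] = 1 + Σ_k P[i][k]·h[k].
  h[1] = 1 + 1/10·h[1] + 1/10·h[2] + 1/10·h[3] + 1/5·h[4] + 3/10·h[5]
  h[2] = 1 + 1/10·h[1] + 1/10·h[2] + 1/5·h[3] + 1/10·h[4] + 3/10·h[5]
  h[3] = 1 + 1/5·h[1] + 1/5·h[2] + 1/10·h[3] + 3/10·h[4] + 1/10·h[5]
  h[4] = 1 + 1/5·h[1] + 1/10·h[2] + 1/5·h[3] + 3/10·h[4] + 1/10·h[5]
  h[5] = 1 + 1/5·h[1] + 1/10·h[2] + 1/5·h[3] + 1/10·h[4] + 1/10·h[5]
Solving the 5×5 linear system over states ≠ 0 gives exactly h = [0, 278/51, 5275/969, 5975/969, 2015/323, 1612/323] (h[0] = 0 is the target).

h = [0.0000, 5.4510, 5.4438, 6.1662, 6.2384, 4.9907]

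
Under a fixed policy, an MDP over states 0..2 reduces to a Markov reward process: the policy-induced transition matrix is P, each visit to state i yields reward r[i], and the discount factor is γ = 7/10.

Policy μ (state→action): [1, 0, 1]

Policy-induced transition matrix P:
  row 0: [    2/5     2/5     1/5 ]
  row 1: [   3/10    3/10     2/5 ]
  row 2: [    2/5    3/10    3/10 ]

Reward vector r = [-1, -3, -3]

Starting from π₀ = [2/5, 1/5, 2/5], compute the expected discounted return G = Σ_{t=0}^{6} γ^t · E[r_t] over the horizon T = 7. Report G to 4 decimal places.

t=0: π = [0.4000, 0.2000, 0.4000], E[r] = -2.2000, γ^t·E[r] = -2.200000, running G = -2.200000
t=1: π = [0.3800, 0.3400, 0.2800], E[r] = -2.2400, γ^t·E[r] = -1.568000, running G = -3.768000
t=2: π = [0.3660, 0.3380, 0.2960], E[r] = -2.2680, γ^t·E[r] = -1.111320, running G = -4.879320
t=3: π = [0.3662, 0.3366, 0.2972], E[r] = -2.2676, γ^t·E[r] = -0.777787, running G = -5.657107
t=4: π = [0.3663, 0.3366, 0.2970], E[r] = -2.2673, γ^t·E[r] = -0.544384, running G = -6.201490
t=5: π = [0.3663, 0.3366, 0.2970], E[r] = -2.2673, γ^t·E[r] = -0.381069, running G = -6.582559
t=6: π = [0.3663, 0.3366, 0.2970], E[r] = -2.2673, γ^t·E[r] = -0.266749, running G = -6.849308

G = -6.8493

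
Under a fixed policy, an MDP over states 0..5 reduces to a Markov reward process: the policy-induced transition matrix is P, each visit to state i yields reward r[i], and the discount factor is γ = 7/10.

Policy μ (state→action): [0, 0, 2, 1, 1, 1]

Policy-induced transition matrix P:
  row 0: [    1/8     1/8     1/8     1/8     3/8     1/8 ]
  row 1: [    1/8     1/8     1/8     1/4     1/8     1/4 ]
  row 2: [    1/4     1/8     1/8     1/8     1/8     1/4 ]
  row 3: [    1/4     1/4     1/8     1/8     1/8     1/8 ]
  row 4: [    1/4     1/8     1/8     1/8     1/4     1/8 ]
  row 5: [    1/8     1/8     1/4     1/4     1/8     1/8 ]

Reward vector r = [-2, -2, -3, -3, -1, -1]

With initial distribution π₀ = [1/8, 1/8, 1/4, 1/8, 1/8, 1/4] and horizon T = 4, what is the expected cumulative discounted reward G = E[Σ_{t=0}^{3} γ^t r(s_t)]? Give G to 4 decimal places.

t=0: π = [0.1250, 0.1250, 0.2500, 0.1250, 0.1250, 0.2500], E[r] = -2.0000, γ^t·E[r] = -2.000000, running G = -2.000000
t=1: π = [0.1875, 0.1406, 0.1563, 0.1719, 0.1719, 0.1719], E[r] = -1.9844, γ^t·E[r] = -1.389063, running G = -3.389063
t=2: π = [0.1875, 0.1465, 0.1465, 0.1641, 0.1934, 0.1621], E[r] = -1.9551, γ^t·E[r] = -0.957988, running G = -4.347051
t=3: π = [0.1880, 0.1455, 0.1453, 0.1636, 0.1960, 0.1616], E[r] = -1.9512, γ^t·E[r] = -0.669252, running G = -5.016303

G = -5.0163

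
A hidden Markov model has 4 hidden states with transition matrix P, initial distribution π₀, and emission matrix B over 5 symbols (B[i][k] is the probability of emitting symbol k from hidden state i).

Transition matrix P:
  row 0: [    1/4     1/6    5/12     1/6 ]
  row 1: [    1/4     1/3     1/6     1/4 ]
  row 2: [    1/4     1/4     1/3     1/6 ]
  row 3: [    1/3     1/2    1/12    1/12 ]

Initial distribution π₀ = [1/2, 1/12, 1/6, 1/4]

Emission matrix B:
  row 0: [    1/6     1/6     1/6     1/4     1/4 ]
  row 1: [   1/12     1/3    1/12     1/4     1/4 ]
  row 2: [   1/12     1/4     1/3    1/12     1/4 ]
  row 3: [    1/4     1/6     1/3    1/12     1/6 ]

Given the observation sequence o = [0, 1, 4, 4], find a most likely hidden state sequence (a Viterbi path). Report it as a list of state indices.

t=0: δ = [8.333e-02, 6.944e-03, 1.389e-02, 6.250e-02]  (obs o_0=0)
t=1: δ = [3.472e-03, 1.042e-02, 8.681e-03, 2.315e-03]  ψ = [0, 3, 0, 0]  (obs o_1=1)
t=2: δ = [6.510e-04, 8.681e-04, 7.234e-04, 4.340e-04]  ψ = [1, 1, 2, 1]  (obs o_2=4)
t=3: δ = [5.425e-05, 7.234e-05, 6.782e-05, 3.617e-05]  ψ = [1, 1, 0, 1]  (obs o_3=4)
backtrack: best end state = 1; path = [3, 1, 1, 1]

path = [3, 1, 1, 1]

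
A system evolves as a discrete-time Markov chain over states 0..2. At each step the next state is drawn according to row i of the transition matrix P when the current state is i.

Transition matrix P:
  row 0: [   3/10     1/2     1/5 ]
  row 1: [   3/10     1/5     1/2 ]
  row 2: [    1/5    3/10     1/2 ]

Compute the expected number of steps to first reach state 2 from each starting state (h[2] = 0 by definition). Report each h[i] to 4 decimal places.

h = [3.1707, 2.4390, 0.0000]

First-step conditioning: h[2] = 0; for i ≠ 2, h[i] = 1 + Σ_k P[i][k]·h[k].
  h[0] = 1 + 3/10·h[0] + 1/2·h[1]
  h[1] = 1 + 3/10·h[0] + 1/5·h[1]
Solving the 2×2 linear system over states ≠ 2 gives exactly h = [130/41, 100/41, 0] (h[2] = 0 is the target).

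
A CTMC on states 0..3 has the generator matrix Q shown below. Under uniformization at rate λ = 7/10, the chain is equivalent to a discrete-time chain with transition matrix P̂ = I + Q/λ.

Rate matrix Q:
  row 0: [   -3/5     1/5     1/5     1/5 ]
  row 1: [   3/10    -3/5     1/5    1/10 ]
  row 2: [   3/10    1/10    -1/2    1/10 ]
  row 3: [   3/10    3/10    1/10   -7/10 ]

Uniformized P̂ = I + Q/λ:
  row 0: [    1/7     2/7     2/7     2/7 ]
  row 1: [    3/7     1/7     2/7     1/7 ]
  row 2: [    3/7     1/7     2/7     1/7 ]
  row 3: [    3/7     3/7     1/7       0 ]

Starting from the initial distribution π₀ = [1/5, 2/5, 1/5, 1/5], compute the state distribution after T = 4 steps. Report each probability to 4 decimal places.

t=0: π = [0.2000, 0.4000, 0.2000, 0.2000]
t=1: π = [0.3714, 0.2286, 0.2571, 0.1429]
t=2: π = [0.3224, 0.2367, 0.2653, 0.1755]
t=3: π = [0.3364, 0.2391, 0.2606, 0.1638]
t=4: π = [0.3324, 0.2377, 0.2623, 0.1675]

π = [0.3324, 0.2377, 0.2623, 0.1675]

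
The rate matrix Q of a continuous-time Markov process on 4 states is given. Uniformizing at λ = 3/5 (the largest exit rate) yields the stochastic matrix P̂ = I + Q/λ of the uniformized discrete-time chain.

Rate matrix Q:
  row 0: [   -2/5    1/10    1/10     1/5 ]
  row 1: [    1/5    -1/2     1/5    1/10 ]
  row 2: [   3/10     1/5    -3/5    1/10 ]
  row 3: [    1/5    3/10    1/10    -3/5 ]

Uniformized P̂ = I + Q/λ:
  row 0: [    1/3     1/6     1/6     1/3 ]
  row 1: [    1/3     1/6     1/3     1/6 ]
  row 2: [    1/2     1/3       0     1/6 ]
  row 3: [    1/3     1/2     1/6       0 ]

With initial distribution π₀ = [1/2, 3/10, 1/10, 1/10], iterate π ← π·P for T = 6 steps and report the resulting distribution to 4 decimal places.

π = [0.3635, 0.2618, 0.1801, 0.1947]

t=0: π = [0.5000, 0.3000, 0.1000, 0.1000]
t=1: π = [0.3500, 0.2167, 0.2000, 0.2333]
t=2: π = [0.3667, 0.2778, 0.1694, 0.1861]
t=3: π = [0.3616, 0.2569, 0.1847, 0.1968]
t=4: π = [0.3641, 0.2630, 0.1787, 0.1941]
t=5: π = [0.3631, 0.2612, 0.1807, 0.1950]
t=6: π = [0.3635, 0.2618, 0.1801, 0.1947]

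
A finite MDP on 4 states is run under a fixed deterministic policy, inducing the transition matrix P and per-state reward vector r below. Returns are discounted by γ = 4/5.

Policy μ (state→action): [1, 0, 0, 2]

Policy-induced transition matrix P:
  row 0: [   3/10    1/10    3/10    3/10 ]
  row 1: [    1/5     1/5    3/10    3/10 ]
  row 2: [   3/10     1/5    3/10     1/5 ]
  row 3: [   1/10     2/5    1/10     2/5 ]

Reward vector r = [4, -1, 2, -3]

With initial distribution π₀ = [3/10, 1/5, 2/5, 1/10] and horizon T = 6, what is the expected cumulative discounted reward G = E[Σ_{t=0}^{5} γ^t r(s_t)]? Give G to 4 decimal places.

G = 2.3884

t=0: π = [0.3000, 0.2000, 0.4000, 0.1000], E[r] = 1.5000, γ^t·E[r] = 1.500000, running G = 1.500000
t=1: π = [0.2600, 0.1900, 0.2800, 0.2700], E[r] = 0.6000, γ^t·E[r] = 0.480000, running G = 1.980000
t=2: π = [0.2270, 0.2280, 0.2460, 0.2990], E[r] = 0.2750, γ^t·E[r] = 0.176000, running G = 2.156000
t=3: π = [0.2174, 0.2371, 0.2402, 0.3053], E[r] = 0.1970, γ^t·E[r] = 0.100864, running G = 2.256864
t=4: π = [0.2152, 0.2393, 0.2389, 0.3065], E[r] = 0.1800, γ^t·E[r] = 0.073708, running G = 2.330572
t=5: π = [0.2148, 0.2398, 0.2387, 0.3068], E[r] = 0.1764, γ^t·E[r] = 0.057806, running G = 2.388378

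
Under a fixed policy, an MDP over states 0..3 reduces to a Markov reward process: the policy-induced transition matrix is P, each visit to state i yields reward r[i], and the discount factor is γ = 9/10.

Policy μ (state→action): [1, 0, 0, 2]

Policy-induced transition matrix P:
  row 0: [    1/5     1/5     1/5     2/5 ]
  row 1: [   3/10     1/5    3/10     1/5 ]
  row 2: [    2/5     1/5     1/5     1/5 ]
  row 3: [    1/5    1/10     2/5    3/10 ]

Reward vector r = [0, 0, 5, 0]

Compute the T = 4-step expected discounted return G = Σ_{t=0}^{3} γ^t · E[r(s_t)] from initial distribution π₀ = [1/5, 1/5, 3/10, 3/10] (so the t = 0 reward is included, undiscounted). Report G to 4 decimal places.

t=0: π = [0.2000, 0.2000, 0.3000, 0.3000], E[r] = 1.5000, γ^t·E[r] = 1.500000, running G = 1.500000
t=1: π = [0.2800, 0.1700, 0.2800, 0.2700], E[r] = 1.4000, γ^t·E[r] = 1.260000, running G = 2.760000
t=2: π = [0.2730, 0.1730, 0.2710, 0.2830], E[r] = 1.3550, γ^t·E[r] = 1.097550, running G = 3.857550
t=3: π = [0.2715, 0.1717, 0.2739, 0.2829], E[r] = 1.3695, γ^t·E[r] = 0.998366, running G = 4.855916

G = 4.8559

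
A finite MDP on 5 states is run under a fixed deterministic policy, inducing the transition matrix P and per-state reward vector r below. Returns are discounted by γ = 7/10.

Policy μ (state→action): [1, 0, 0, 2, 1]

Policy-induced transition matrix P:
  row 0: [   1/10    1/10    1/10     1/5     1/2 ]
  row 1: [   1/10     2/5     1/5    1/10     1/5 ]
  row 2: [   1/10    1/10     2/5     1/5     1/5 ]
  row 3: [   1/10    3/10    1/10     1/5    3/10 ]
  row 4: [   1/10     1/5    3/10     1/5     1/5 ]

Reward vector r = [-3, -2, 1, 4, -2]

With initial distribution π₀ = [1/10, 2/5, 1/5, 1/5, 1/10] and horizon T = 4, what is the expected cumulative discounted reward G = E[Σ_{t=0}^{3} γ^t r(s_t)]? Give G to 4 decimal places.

t=0: π = [0.1000, 0.4000, 0.2000, 0.2000, 0.1000], E[r] = -0.3000, γ^t·E[r] = -0.300000, running G = -0.300000
t=1: π = [0.1000, 0.2700, 0.2200, 0.1600, 0.2500], E[r] = -0.4800, γ^t·E[r] = -0.336000, running G = -0.636000
t=2: π = [0.1000, 0.2380, 0.2430, 0.1730, 0.2460], E[r] = -0.3330, γ^t·E[r] = -0.163170, running G = -0.799170
t=3: π = [0.1000, 0.2306, 0.2459, 0.1762, 0.2473], E[r] = -0.3051, γ^t·E[r] = -0.104649, running G = -0.903819

G = -0.9038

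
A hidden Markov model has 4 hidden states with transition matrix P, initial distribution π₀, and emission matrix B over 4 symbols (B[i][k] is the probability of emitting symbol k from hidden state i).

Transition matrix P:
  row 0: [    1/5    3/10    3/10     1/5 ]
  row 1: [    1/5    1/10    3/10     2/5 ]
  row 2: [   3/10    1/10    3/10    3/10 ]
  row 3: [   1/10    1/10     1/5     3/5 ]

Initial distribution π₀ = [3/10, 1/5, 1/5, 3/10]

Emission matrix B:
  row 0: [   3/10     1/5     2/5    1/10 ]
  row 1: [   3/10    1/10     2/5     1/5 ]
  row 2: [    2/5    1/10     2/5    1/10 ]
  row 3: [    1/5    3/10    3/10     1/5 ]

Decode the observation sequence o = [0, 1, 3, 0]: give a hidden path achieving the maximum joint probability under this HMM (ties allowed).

t=0: δ = [9.000e-02, 6.000e-02, 8.000e-02, 6.000e-02]  (obs o_0=0)
t=1: δ = [4.800e-03, 2.700e-03, 2.700e-03, 1.080e-02]  ψ = [2, 0, 0, 3]  (obs o_1=1)
t=2: δ = [1.080e-04, 2.880e-04, 2.160e-04, 1.296e-03]  ψ = [3, 0, 3, 3]  (obs o_2=3)
t=3: δ = [3.888e-05, 3.888e-05, 1.037e-04, 1.555e-04]  ψ = [3, 3, 3, 3]  (obs o_3=0)
backtrack: best end state = 3; path = [3, 3, 3, 3]

path = [3, 3, 3, 3]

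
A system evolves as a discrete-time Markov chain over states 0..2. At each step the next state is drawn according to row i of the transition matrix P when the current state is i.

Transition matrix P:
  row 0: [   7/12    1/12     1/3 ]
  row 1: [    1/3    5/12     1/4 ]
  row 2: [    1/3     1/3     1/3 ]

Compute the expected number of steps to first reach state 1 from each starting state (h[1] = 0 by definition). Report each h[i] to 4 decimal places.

h = [6.0000, 0.0000, 4.5000]

First-step conditioning: h[1] = 0; for i ≠ 1, h[i] = 1 + Σ_k P[i][k]·h[k].
  h[0] = 1 + 7/12·h[0] + 1/3·h[2]
  h[2] = 1 + 1/3·h[0] + 1/3·h[2]
Solving the 2×2 linear system over states ≠ 1 gives exactly h = [6, 0, 9/2] (h[1] = 0 is the target).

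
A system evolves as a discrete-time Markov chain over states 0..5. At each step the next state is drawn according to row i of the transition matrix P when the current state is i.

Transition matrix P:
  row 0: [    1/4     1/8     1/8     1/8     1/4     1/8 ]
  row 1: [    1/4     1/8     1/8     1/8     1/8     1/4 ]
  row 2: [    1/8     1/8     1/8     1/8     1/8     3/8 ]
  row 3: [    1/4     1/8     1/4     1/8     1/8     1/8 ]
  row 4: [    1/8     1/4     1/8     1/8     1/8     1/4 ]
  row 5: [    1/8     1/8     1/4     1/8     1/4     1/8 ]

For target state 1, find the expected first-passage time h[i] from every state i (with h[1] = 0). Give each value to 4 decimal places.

h = [6.7223, 0.0000, 6.8185, 6.8275, 5.9767, 6.7343]

First-step conditioning: h[1] = 0; for i ≠ 1, h[i] = 1 + Σ_k P[i][k]·h[k].
  h[0] = 1 + 1/4·h[0] + 1/8·h[2] + 1/8·h[3] + 1/4·h[4] + 1/8·h[5]
  h[2] = 1 + 1/8·h[0] + 1/8·h[2] + 1/8·h[3] + 1/8·h[4] + 3/8·h[5]
  h[3] = 1 + 1/4·h[0] + 1/4·h[2] + 1/8·h[3] + 1/8·h[4] + 1/8·h[5]
  h[4] = 1 + 1/8·h[0] + 1/8·h[2] + 1/8·h[3] + 1/8·h[4] + 1/4·h[5]
  h[5] = 1 + 1/8·h[0] + 1/4·h[2] + 1/8·h[3] + 1/4·h[4] + 1/8·h[5]
Solving the 5×5 linear system over states ≠ 1 gives exactly h = [17888/2661, 0, 6048/887, 6056/887, 15904/2661, 17920/2661] (h[1] = 0 is the target).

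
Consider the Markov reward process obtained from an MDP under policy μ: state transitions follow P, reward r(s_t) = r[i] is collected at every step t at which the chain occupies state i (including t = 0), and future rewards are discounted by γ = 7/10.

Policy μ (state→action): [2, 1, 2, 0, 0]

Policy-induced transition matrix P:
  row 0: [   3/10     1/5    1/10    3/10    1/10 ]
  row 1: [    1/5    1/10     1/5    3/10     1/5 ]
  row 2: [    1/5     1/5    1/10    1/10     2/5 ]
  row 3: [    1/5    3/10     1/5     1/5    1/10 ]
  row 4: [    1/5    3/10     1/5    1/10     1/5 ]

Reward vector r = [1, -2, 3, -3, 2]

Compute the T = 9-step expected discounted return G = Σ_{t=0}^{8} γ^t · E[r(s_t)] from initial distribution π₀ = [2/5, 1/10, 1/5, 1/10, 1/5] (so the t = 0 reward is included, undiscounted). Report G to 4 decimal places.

G = 0.9010

t=0: π = [0.4000, 0.1000, 0.2000, 0.1000, 0.2000], E[r] = 0.9000, γ^t·E[r] = 0.900000, running G = 0.900000
t=1: π = [0.2400, 0.2200, 0.1400, 0.2100, 0.1900], E[r] = -0.0300, γ^t·E[r] = -0.021000, running G = 0.879000
t=2: π = [0.2240, 0.2180, 0.1620, 0.2130, 0.1830], E[r] = 0.0010, γ^t·E[r] = 0.000490, running G = 0.879490
t=3: π = [0.2224, 0.2178, 0.1614, 0.2097, 0.1887], E[r] = 0.0193, γ^t·E[r] = 0.006620, running G = 0.886110
t=4: π = [0.2222, 0.2181, 0.1616, 0.2090, 0.1891], E[r] = 0.0221, γ^t·E[r] = 0.005304, running G = 0.891414
t=5: π = [0.2222, 0.2180, 0.1616, 0.2090, 0.1892], E[r] = 0.0226, γ^t·E[r] = 0.003795, running G = 0.895208
t=6: π = [0.2222, 0.2180, 0.1616, 0.2089, 0.1892], E[r] = 0.0226, γ^t·E[r] = 0.002662, running G = 0.897870
t=7: π = [0.2222, 0.2180, 0.1616, 0.2089, 0.1892], E[r] = 0.0226, γ^t·E[r] = 0.001864, running G = 0.899734
t=8: π = [0.2222, 0.2180, 0.1616, 0.2089, 0.1892], E[r] = 0.0226, γ^t·E[r] = 0.001305, running G = 0.901039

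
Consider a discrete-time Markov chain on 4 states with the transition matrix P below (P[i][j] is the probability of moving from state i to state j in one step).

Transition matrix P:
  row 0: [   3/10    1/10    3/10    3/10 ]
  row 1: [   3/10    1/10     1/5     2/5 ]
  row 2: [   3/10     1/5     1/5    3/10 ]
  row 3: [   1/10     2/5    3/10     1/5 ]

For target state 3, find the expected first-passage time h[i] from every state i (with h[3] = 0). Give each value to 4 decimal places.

First-step conditioning: h[3] = 0; for i ≠ 3, h[i] = 1 + Σ_k P[i][k]·h[k].
  h[0] = 1 + 3/10·h[0] + 1/10·h[1] + 3/10·h[2]
  h[1] = 1 + 3/10·h[0] + 1/10·h[1] + 1/5·h[2]
  h[2] = 1 + 3/10·h[0] + 1/5·h[1] + 1/5·h[2]
Solving the 3×3 linear system over states ≠ 3 gives exactly h = [1110/347, 1000/347, 1100/347, 0] (h[3] = 0 is the target).

h = [3.1988, 2.8818, 3.1700, 0.0000]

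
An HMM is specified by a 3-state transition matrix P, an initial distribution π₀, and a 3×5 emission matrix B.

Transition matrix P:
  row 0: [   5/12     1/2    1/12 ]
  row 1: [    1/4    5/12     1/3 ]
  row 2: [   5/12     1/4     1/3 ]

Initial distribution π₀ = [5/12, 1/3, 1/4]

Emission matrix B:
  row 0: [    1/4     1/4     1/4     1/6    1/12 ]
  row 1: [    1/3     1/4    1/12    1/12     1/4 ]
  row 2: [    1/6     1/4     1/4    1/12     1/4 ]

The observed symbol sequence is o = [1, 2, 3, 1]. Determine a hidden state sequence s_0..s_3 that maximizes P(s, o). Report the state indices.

t=0: δ = [1.042e-01, 8.333e-02, 6.250e-02]  (obs o_0=1)
t=1: δ = [1.085e-02, 4.340e-03, 6.944e-03]  ψ = [0, 0, 1]  (obs o_1=2)
t=2: δ = [7.535e-04, 4.521e-04, 1.929e-04]  ψ = [0, 0, 2]  (obs o_2=3)
t=3: δ = [7.849e-05, 9.419e-05, 3.768e-05]  ψ = [0, 0, 1]  (obs o_3=1)
backtrack: best end state = 1; path = [0, 0, 0, 1]

path = [0, 0, 0, 1]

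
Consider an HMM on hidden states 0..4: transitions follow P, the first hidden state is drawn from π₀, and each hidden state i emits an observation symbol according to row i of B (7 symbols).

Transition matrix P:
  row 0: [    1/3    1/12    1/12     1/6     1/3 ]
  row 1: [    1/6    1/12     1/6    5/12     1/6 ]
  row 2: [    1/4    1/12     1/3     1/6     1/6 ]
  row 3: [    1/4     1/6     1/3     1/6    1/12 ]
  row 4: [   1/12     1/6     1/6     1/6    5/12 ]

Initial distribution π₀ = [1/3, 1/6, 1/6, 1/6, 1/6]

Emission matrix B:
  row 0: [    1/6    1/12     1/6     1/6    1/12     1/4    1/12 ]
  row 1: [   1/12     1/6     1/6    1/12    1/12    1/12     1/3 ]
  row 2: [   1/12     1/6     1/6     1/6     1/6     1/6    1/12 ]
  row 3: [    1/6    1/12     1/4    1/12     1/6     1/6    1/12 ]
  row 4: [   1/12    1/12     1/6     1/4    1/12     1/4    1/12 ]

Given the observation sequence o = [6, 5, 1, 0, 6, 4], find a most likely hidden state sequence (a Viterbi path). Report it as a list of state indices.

t=0: δ = [2.778e-02, 5.556e-02, 1.389e-02, 1.389e-02, 1.389e-02]  (obs o_0=6)
t=1: δ = [2.315e-03, 3.858e-04, 1.543e-03, 3.858e-03, 2.315e-03]  ψ = [0, 1, 1, 1, 0]  (obs o_1=5)
t=2: δ = [8.038e-05, 1.072e-04, 2.143e-04, 5.358e-05, 8.038e-05]  ψ = [3, 3, 3, 3, 4]  (obs o_2=1)
t=3: δ = [8.931e-06, 1.488e-06, 5.954e-06, 7.442e-06, 2.977e-06]  ψ = [2, 2, 2, 1, 2]  (obs o_3=0)
t=4: δ = [2.481e-07, 4.135e-07, 2.067e-07, 1.240e-07, 2.481e-07]  ψ = [0, 3, 3, 0, 0]  (obs o_4=6)
t=5: δ = [6.891e-09, 3.445e-09, 1.148e-08, 2.871e-08, 8.614e-09]  ψ = [0, 4, 1, 1, 4]  (obs o_5=4)
backtrack: best end state = 3; path = [1, 3, 1, 3, 1, 3]

path = [1, 3, 1, 3, 1, 3]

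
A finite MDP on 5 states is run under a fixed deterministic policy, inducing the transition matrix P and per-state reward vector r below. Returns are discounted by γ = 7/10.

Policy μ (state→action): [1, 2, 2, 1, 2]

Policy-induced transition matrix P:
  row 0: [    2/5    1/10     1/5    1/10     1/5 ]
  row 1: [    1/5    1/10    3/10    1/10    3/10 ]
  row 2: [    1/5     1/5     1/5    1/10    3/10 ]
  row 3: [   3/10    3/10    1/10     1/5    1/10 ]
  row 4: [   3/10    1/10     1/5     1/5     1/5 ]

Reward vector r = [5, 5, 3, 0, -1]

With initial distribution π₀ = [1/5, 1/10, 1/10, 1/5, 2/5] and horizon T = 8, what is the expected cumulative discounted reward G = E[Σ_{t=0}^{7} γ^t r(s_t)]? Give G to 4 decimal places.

G = 6.9798

t=0: π = [0.2000, 0.1000, 0.1000, 0.2000, 0.4000], E[r] = 1.4000, γ^t·E[r] = 1.400000, running G = 1.400000
t=1: π = [0.3000, 0.1500, 0.1900, 0.1600, 0.2000], E[r] = 2.6200, γ^t·E[r] = 1.834000, running G = 3.234000
t=2: π = [0.2960, 0.1510, 0.1990, 0.1360, 0.2180], E[r] = 2.6140, γ^t·E[r] = 1.280860, running G = 4.514860
t=3: π = [0.2946, 0.1471, 0.2015, 0.1354, 0.2214], E[r] = 2.5916, γ^t·E[r] = 0.888919, running G = 5.403779
t=4: π = [0.2946, 0.1472, 0.2012, 0.1357, 0.2213], E[r] = 2.5913, γ^t·E[r] = 0.622181, running G = 6.025960
t=5: π = [0.2946, 0.1473, 0.2012, 0.1357, 0.2213], E[r] = 2.5916, γ^t·E[r] = 0.435563, running G = 6.461523
t=6: π = [0.2946, 0.1473, 0.2012, 0.1357, 0.2213], E[r] = 2.5916, γ^t·E[r] = 0.304897, running G = 6.766419
t=7: π = [0.2946, 0.1473, 0.2012, 0.1357, 0.2213], E[r] = 2.5916, γ^t·E[r] = 0.213427, running G = 6.979847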